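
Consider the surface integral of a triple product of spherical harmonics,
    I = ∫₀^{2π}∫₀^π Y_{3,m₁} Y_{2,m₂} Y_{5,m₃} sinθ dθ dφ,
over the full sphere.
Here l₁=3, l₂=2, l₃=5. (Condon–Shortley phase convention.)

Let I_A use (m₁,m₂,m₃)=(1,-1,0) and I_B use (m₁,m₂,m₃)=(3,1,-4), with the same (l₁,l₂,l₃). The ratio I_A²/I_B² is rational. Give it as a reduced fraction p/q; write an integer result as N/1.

25/42

Same 3,2,5: normalisation and zero-m 3j drop out of the ratio.
A: Δ: 0! 6! 4! / 11! → 1/2310; sum: t=0:+1/288 = 1/288; 3j²(3 2 5; 1 -1 0) = Δ·Π!·Σ² = 5/231  (sign -1)
B: Δ: 0! 6! 4! / 11! → 1/2310; sum: t=0:+1/4320 = 1/4320; 3j²(3 2 5; 3 1 -4) = Δ·Π!·Σ² = 2/55  (sign -1)
I_A²/I_B² = (5/231)/(2/55) = 25/42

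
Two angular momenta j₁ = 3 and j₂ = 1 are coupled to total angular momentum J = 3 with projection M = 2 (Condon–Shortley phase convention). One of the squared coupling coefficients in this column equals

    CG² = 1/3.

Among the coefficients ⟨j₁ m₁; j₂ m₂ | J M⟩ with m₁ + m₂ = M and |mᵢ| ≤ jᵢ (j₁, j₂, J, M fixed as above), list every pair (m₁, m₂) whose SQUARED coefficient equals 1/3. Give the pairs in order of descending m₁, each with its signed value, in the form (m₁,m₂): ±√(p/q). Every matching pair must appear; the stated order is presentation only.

(2,0): +√(1/3)

Admissible pairs with m₁+m₂ = M = 2: (1,1), (2,0), (3,-1)
  (m₁,m₂)=(3,-1): CG² = 1/4, CG = +√(1/4)
  (m₁,m₂)=(2,0): CG² = 1/3, CG = +√(1/3)   ← matches the target
  (m₁,m₂)=(1,1): CG² = 5/12, CG = −√(5/12)
Pairs with CG² = 1/3: (2,0): +√(1/3)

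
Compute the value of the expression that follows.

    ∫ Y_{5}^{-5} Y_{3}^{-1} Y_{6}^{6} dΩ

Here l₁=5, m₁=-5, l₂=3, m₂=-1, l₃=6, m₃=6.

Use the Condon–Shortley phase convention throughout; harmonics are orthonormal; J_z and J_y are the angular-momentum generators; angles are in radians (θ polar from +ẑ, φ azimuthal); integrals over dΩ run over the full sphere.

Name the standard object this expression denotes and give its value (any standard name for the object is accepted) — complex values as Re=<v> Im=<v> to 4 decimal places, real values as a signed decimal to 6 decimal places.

This is a Gaunt coefficient — the integral of a triple product of spherical harmonics over the sphere.
Checks pass: Σm=0; 14 even; l₃=6∈[2,8].
(2·5+1)(2·3+1)(2·6+1) = 1001
Δ: 2! 8! 4! / 15! → 1/675675
sum: t=0:+1/8640 t=1:−1/2304 t=2:+1/8640 = -7/34560
3j²(5 3 6; 0 0 0) = Δ·Π!·Σ² = 7/429  (sign -1)
sum: t=2:+1/1935360 = 1/1935360
3j²(5 3 6; -5 -1 6) = Δ·Π!·Σ² = 3/91  (sign +1)
combine: 4πI² = 1001·7/429·3/91 = 7/13
take √, sign -1: I = -0.20700098

Gaunt coefficient, -0.207001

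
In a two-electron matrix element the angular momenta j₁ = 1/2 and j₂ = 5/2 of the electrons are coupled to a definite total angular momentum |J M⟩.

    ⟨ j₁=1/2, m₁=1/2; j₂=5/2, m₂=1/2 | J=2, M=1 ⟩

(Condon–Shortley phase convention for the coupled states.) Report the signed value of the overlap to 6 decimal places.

+0.577350

√[5·1!0!4!/6! · 1!0!3!2!3!1!] = √(12)
  +(−1)^0/∏(0,1,0,3,0,1)! = 1/6  (running 1/6)
⟨..|..⟩ = √(12)·(1/6) = +0.577350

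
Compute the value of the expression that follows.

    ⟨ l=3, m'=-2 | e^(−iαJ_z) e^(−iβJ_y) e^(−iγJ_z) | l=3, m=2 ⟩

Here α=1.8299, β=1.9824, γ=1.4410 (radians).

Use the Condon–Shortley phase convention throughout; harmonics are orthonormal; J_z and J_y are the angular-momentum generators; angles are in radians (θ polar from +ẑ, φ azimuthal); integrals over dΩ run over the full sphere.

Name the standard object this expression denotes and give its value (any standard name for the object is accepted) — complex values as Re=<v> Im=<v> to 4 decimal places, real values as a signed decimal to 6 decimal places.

This is a Wigner D-matrix element — the rotation-matrix element ⟨l m'| R(α,β,γ) |l m⟩ in the angular-momentum basis.
First d^3_{-2,2}(β=1.9824), then the phase factors e^{-i(-2)α} and e^{-i(2)γ}:
c=cos(1.982400/2)=0.547686, s=sin(1.982400/2)=0.836684; N=√[1·120·120·1]=120.000000
Admissible k: 4..5 (factorial args all ≥0)
  k=4: (−1)^0·120.0000/(24)·0.5477^2·0.8367^4 = +0.734986
  k=5: (−1)^1·120.0000/(120)·0.5477^0·0.8367^6 = -0.343058
d^3_{-2,2}(1.9824) = +0.734986 -0.343058 = +0.391928
Phases: e^{-i·(-2)·1.8299}=-0.868709-0.495324i, e^{-i·(2)·1.4410}=-0.966495-0.256687i ⇒ D=+0.279232+0.275021i

Wigner D-matrix element, Re=0.2792 Im=0.2750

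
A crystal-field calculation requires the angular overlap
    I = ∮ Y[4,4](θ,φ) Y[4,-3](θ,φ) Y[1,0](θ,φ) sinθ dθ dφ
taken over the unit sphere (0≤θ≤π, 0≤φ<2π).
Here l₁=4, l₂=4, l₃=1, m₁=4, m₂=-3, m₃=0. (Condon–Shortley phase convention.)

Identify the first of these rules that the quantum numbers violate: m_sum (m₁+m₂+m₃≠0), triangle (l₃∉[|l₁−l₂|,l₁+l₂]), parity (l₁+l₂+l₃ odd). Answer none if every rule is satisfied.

Σmᵢ = 1  ✗
l₃∈[|l₁−l₂|,l₁+l₂]=[0,8], have l₃=1
Σlᵢ = 9 ⇒ odd

m_sum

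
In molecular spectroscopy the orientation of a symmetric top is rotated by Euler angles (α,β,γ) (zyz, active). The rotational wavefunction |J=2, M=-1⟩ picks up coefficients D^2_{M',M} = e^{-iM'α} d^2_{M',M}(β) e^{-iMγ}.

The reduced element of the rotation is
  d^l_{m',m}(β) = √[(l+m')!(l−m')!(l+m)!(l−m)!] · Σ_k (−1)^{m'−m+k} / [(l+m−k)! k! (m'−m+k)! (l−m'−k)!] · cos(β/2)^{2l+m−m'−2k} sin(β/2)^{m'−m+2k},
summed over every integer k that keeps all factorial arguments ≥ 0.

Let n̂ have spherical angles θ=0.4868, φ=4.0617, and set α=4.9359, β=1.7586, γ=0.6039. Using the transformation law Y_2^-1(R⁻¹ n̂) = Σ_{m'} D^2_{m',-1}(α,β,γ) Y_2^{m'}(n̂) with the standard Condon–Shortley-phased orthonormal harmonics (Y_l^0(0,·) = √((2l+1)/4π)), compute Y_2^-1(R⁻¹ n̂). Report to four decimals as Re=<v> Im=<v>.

Need the full column D^2_{m',-1} for m'=−2..2 at α=4.9359, β=1.7586, γ=0.6039.
cos(β/2)=0.637691, sin(β/2)=0.770293
d^2_{-2,-1}: single k=1 term ⇒ +0.399499;  D = -0.198459-0.346718i
d^2_{-1,-1}: k∈[0..1] ⇒ +0.165364 -0.723857 = -0.558493;  D = -0.411153+0.377979i
d^2_{0,-1}: k∈[0..1] ⇒ -0.489284 +0.713926 = +0.224641;  D = +0.184908+0.127564i
d^2_{1,-1}: k∈[0..1] ⇒ +0.723857 -0.352065 = +0.371792;  D = -0.138039+0.345216i
d^2_{2,-1}: single k=0 term ⇒ -0.582918;  D = +0.575759+0.091072i
Y_2^{m'}(θ=0.4868,φ=4.0617) and Σ D·Y over m':
  (-0.1985-0.3467i)·(-0.0225-0.0815i)  (-0.4112+0.3780i)·(-0.1935+0.2541i)  (+0.1849+0.1276i)·(+0.4237+0.0000i)  (-0.1380+0.3452i)·(+0.1935+0.2541i)  (+0.5758+0.0911i)·(-0.0225+0.0815i)
Y_2^-1(R⁻¹ n̂) = -0.096768-0.023027i

Re=-0.0968 Im=-0.0230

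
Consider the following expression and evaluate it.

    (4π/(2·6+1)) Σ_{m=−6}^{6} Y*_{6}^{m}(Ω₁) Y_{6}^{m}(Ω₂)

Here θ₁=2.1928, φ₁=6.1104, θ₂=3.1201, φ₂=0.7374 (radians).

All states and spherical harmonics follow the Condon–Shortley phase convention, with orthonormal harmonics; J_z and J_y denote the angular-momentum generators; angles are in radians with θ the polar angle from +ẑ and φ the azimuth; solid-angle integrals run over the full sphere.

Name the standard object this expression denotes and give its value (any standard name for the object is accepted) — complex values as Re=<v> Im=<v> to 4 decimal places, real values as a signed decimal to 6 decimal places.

This sum is the spherical-harmonic addition theorem: it equals the Legendre polynomial P_l(cos γ) of the angle γ between the two directions.
Addition theorem: P_6(cos γ) = (4π/13) Σ_m Y*_{lm}(Ω₁) Y_{lm}(Ω₂), m = −6…6:
  m=-6: Y*=(0.070861, -0.119816)  Y=(-0.000000, 0.000000)  product (0.000000, 0.000000)
  m=-5: Y*=(-0.224526, 0.262881)  Y=(0.000000, -0.000000)  product (-0.000000, 0.000000)
  m=-4: Y*=(0.327950, -0.271299)  Y=(-0.000001, -0.000000)  product (-0.000000, 0.000000)
  m=-3: Y*=(-0.129984, 0.074140)  Y=(0.000031, 0.000041)  product (-0.000007, -0.000003)
  m=-2: Y*=(-0.264628, 0.095271)  Y=(0.000230, -0.002392)  product (0.000167, 0.000655)
  m=-1: Y*=(0.265479, -0.046333)  Y=(-0.052309, 0.047514)  product (-0.011685, 0.015038)
  m=+0: Y*=(0.214851, -0.000000)  Y=(1.012180, 0.000000)  product (0.217468, 0.000000)
  m=+1: Y*=(-0.265479, -0.046333)  Y=(0.052309, 0.047514)  product (-0.011685, -0.015038)
  m=+2: Y*=(-0.264628, -0.095271)  Y=(0.000230, 0.002392)  product (0.000167, -0.000655)
  m=+3: Y*=(0.129984, 0.074140)  Y=(-0.000031, 0.000041)  product (-0.000007, 0.000003)
  m=+4: Y*=(0.327950, 0.271299)  Y=(-0.000001, 0.000000)  product (-0.000000, -0.000000)
  m=+5: Y*=(0.224526, 0.262881)  Y=(-0.000000, -0.000000)  product (-0.000000, -0.000000)
  m=+6: Y*=(0.070861, 0.119816)  Y=(-0.000000, -0.000000)  product (0.000000, -0.000000)
Total Σ_m = (0.194416, 0.000000). Multiply by 0.966644: (0.187931, 0.000000). P_6(cos γ) = 0.187931

Legendre polynomial (addition theorem), +0.187931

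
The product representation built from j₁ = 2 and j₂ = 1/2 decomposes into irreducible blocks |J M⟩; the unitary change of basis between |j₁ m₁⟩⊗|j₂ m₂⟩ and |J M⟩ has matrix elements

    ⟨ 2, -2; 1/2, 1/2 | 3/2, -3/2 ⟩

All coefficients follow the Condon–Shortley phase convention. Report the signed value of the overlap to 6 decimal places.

j₁+j₂−J=1  J+j₁−j₂=3  J−j₁+j₂=0  j₁+j₂+J+1=5
(j₁±m₁, j₂±m₂, J±M) = (0,4,1,0,0,3)
P² = 144/5
sum k=1..1:
  [1] −1/6 = -1/6
S = -1/6
C² = P²·S² = 4/5 ; C = -0.894427

−√(4/5) ≈ -0.894427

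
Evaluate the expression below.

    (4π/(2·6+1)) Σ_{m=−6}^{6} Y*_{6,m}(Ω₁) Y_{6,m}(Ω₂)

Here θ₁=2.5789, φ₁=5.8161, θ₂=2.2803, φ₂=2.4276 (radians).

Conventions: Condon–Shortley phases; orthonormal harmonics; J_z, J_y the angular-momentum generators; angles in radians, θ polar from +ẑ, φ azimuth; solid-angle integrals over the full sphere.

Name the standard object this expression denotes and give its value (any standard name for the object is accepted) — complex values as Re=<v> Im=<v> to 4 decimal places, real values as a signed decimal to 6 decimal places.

Legendre polynomial (addition theorem), -0.159728

This sum is the spherical-harmonic addition theorem: it equals the Legendre polynomial P_l(cos γ) of the angle γ between the two directions.
Term-by-term m-sum for l=6 (normalisation 4π/13 = 0.966644):
  term(m=-6) = 0.00009 + 0.00102j   from Y*(Ω₁)=-0.01050 - 0.00370j, Y(Ω₂)=-0.03827 - 0.08380j
  term(m=-5) = -0.00553 - 0.01582j   from Y*(Ω₁)=0.04234 + 0.04413j, Y(Ω₂)=-0.24928 - 0.11383j
  term(m=-4) = 0.04740 + 0.07185j   from Y*(Ω₁)=-0.05819 - 0.18978j, Y(Ω₂)=-0.41606 + 0.12218j
  term(m=-3) = -0.09293 - 0.08498j   from Y*(Ω₁)=-0.06873 + 0.40147j, Y(Ω₂)=-0.16715 + 0.26010j
  term(m=-2) = -0.05333 - 0.02871j   from Y*(Ω₁)=0.27620 - 0.37359j, Y(Ω₂)=-0.01856 - 0.12905j
  term(m=-1) = 0.02806 + 0.00707j   from Y*(Ω₁)=-0.07096 + 0.03579j, Y(Ω₂)=-0.27518 - 0.23844j
  term(m=+0) = -0.01274 + 0.00000j   from Y*(Ω₁)=-0.41452 + 0.00000j, Y(Ω₂)=0.03075 + 0.00000j
  term(m=+1) = 0.02806 - 0.00707j   from Y*(Ω₁)=0.07096 + 0.03579j, Y(Ω₂)=0.27518 - 0.23844j
  term(m=+2) = -0.05333 + 0.02871j   from Y*(Ω₁)=0.27620 + 0.37359j, Y(Ω₂)=-0.01856 + 0.12905j
  term(m=+3) = -0.09293 + 0.08498j   from Y*(Ω₁)=0.06873 + 0.40147j, Y(Ω₂)=0.16715 + 0.26010j
  term(m=+4) = 0.04740 - 0.07185j   from Y*(Ω₁)=-0.05819 + 0.18978j, Y(Ω₂)=-0.41606 - 0.12218j
  term(m=+5) = -0.00553 + 0.01582j   from Y*(Ω₁)=-0.04234 + 0.04413j, Y(Ω₂)=0.24928 - 0.11383j
  term(m=+6) = 0.00009 - 0.00102j   from Y*(Ω₁)=-0.01050 + 0.00370j, Y(Ω₂)=-0.03827 + 0.08380j
Total Σ_m = -0.16524 + 0.00000j. Multiply by 0.966644: -0.15973 + 0.00000j. P_6(cos γ) = -0.159728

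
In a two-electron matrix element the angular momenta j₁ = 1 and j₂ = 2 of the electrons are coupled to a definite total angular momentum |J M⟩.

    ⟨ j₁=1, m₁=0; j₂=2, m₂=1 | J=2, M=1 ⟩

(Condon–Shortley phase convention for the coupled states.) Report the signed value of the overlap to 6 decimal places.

j₁+j₂−J=1  J+j₁−j₂=1  J−j₁+j₂=3  j₁+j₂+J+1=6
(j₁±m₁, j₂±m₂, J±M) = (1,1,3,1,3,1)
P² = 3/2
sum k=0..1:
  [0] +1/6 = 1/6
  [1] −1/2 = -1/2
S = -1/3
C² = P²·S² = 1/6 ; C = -0.408248

−√(1/6) = -0.408248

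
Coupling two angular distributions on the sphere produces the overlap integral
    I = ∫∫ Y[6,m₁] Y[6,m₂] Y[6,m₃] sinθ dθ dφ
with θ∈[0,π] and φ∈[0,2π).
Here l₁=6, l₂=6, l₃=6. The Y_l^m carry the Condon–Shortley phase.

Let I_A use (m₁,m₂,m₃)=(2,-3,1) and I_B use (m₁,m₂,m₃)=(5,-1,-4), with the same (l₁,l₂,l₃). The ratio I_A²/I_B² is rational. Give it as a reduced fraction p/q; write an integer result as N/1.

2/11

Same 6,6,6: normalisation and zero-m 3j drop out of the ratio.
A: Δ: 6! 6! 6! / 19! → 1/325909584; sum: t=0:+1/1244160 t=1:−1/207360 t=2:+1/276480 t=3:−1/3110400 = -1/1382400; 3j²(6 6 6; 2 -3 1) = Δ·Π!·Σ² = 189/92378  (sign +1)
B: Δ: 6! 6! 6! / 19! → 1/325909584; sum: t=0:+1/10368000 t=1:−1/4147200 = -1/6912000; 3j²(6 6 6; 5 -1 -4) = Δ·Π!·Σ² = 189/16796  (sign -1)
I_A²/I_B² = (189/92378)/(189/16796) = 2/11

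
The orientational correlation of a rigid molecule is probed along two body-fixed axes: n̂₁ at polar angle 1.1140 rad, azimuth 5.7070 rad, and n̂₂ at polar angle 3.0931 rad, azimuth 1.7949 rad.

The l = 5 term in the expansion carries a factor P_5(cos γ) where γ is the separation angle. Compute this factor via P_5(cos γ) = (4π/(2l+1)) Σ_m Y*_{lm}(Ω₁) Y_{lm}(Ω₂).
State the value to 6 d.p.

Summing Y*_{l m}(θ₁,φ₁)·Y_{l m}(θ₂,φ₂) over m ∈ [−5, 5]; prefactor 4π/(2·5+1) = 1.142397:
  term(m=-5) = 0.00000 + 0.00000j   from Y*(Ω₁)=-0.26111 - 0.06965j, Y(Ω₂)=-0.00000 - 0.00000j
  term(m=-4) = 0.00000 - 0.00000j   from Y*(Ω₁)=-0.28131 - 0.31186j, Y(Ω₂)=-0.00001 + 0.00001j
  term(m=-3) = 0.00004 - 0.00004j   from Y*(Ω₁)=-0.02950 - 0.18545j, Y(Ω₂)=0.00020 + 0.00025j
  term(m=-2) = 0.00006 + 0.00199j   from Y*(Ω₁)=-0.10186 + 0.22906j, Y(Ω₂)=0.00714 - 0.00344j
  term(m=-1) = 0.02360 + 0.02291j   from Y*(Ω₁)=-0.22388 + 0.14546j, Y(Ω₂)=-0.02738 - 0.12010j
  term(m=+0) = -0.17857 + 0.00000j   from Y*(Ω₁)=0.19427 + 0.00000j, Y(Ω₂)=-0.91917 + 0.00000j
  term(m=+1) = 0.02360 - 0.02291j   from Y*(Ω₁)=0.22388 + 0.14546j, Y(Ω₂)=0.02738 - 0.12010j
  term(m=+2) = 0.00006 - 0.00199j   from Y*(Ω₁)=-0.10186 - 0.22906j, Y(Ω₂)=0.00714 + 0.00344j
  term(m=+3) = 0.00004 + 0.00004j   from Y*(Ω₁)=0.02950 - 0.18545j, Y(Ω₂)=-0.00020 + 0.00025j
  term(m=+4) = 0.00000 + 0.00000j   from Y*(Ω₁)=-0.28131 + 0.31186j, Y(Ω₂)=-0.00001 - 0.00001j
  term(m=+5) = 0.00000 - 0.00000j   from Y*(Ω₁)=0.26111 - 0.06965j, Y(Ω₂)=0.00000 - 0.00000j
Σ over m = -0.13117 + 0.00000j; ×(4π/11) → -0.14984 + 0.00000j. Real part: -0.149845

-0.149845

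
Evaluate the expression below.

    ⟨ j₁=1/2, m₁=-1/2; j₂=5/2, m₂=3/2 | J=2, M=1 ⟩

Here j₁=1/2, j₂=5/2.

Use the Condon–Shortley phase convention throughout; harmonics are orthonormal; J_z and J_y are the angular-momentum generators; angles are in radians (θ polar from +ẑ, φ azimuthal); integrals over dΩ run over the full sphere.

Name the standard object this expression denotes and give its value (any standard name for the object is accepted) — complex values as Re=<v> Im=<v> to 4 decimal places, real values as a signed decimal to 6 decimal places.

This is a Clebsch–Gordan (vector-coupling) coefficient.
triangle: 1!*0!*4!/6! = 24/720
(j±m)!: 0!*1!*4!*1!*3!*1! = 144
prefactor² = (2J+1)*Δ*N² = 24
  k=1: −1/(1!*0!*0!*3!*0!*1!) = -1/6
Σ = -1/6  ⇒  CG² = 24*(-1/6)² = 2/3
CG = −√(2/3) = -0.816497

Clebsch–Gordan coefficient, −√(2/3) ≈ -0.816497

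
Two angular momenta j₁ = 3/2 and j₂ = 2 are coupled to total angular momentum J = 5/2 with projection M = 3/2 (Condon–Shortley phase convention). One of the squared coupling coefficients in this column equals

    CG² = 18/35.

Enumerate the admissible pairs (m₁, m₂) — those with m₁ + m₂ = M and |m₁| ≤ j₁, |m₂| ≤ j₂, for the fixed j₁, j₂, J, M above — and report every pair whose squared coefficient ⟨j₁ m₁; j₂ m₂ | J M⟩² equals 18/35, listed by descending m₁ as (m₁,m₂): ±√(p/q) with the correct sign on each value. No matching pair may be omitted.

Admissible pairs with m₁+m₂ = M = 3/2: (-1/2,2), (1/2,1), (3/2,0)
  (m₁,m₂)=(3/2,0): CG² = 18/35, CG = +√(18/35)   ← matches the target
  (m₁,m₂)=(1/2,1): CG² = 1/35, CG = −√(1/35)
  (m₁,m₂)=(-1/2,2): CG² = 16/35, CG = −√(16/35)
Pairs with CG² = 18/35: (3/2,0): +√(18/35)

(3/2,0): +√(18/35)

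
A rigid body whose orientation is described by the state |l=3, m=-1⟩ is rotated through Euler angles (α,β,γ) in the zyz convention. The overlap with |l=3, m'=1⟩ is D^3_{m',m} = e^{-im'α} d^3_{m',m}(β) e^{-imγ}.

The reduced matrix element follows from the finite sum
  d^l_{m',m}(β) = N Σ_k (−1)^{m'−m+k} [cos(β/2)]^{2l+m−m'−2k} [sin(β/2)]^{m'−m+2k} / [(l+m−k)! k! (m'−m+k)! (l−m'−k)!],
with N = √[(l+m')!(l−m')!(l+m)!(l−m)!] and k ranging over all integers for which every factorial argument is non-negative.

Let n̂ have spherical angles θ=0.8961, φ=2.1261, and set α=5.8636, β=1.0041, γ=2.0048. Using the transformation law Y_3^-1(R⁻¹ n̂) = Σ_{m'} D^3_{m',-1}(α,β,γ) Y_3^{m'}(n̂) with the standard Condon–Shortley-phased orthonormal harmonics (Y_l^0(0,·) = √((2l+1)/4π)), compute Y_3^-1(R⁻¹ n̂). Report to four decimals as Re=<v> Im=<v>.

Need the full column D^3_{m',-1} for m'=−3..3 at α=5.8636, β=1.0041, γ=2.0048.
cos(β/2)=0.876598, sin(β/2)=0.481224
d^3_{-3,-1}: single k=2 term ⇒ +0.529592;  D = +0.388921+0.359454i
d^3_{-2,-1}: k∈[1..2] ⇒ +0.787679 -0.474758 = +0.312921;  D = +0.123345+0.287586i
d^3_{-1,-1}: k∈[0..2] ⇒ +0.453735 -1.093920 +0.247252 = -0.392933;  D = +0.005665-0.392892i
d^3_{0,-1}: k∈[0..2] ⇒ -0.862859 +0.780106 -0.078366 = -0.161118;  D = +0.067751-0.146181i
d^3_{1,-1}: k∈[0..2] ⇒ +0.820440 -0.329669 +0.012419 = +0.503189;  D = -0.379226+0.330738i
d^3_{2,-1}: k∈[0..1] ⇒ -0.474758 +0.071538 = -0.403220;  D = +0.385493-0.118243i
d^3_{3,-1}: single k=0 term ⇒ +0.159600;  D = -0.158415-0.019417i
Y_3^{m'}(θ=0.8961,φ=2.1261) and Σ D·Y over m':
  (+0.3889+0.3595i)·(+0.1978-0.0189i)  (+0.1233+0.2876i)·(-0.1729+0.3488i)  (+0.0057-0.3929i)·(-0.1265-0.2039i)  (+0.0678-0.1462i)·(-0.2445+0.0000i)  (-0.3792+0.3307i)·(+0.1265-0.2039i)  (+0.3855-0.1182i)·(-0.1729-0.3488i)  (-0.1584-0.0194i)·(-0.1978-0.0189i)
Y_3^-1(R⁻¹ n̂) = -0.192800+0.153362i

Re=-0.1928 Im=0.1534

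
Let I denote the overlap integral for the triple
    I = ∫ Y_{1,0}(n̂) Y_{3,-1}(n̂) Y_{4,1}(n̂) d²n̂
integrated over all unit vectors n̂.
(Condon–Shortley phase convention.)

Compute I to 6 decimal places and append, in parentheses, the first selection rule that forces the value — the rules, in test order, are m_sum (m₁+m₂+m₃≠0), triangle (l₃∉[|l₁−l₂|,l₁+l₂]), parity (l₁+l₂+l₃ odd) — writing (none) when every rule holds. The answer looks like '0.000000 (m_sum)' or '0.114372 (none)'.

-0.238414 (none)

Rules hold: Σm=0, L=8 even, 2≤4≤4.
N = 3·7·9 = 189
Δ = 0!·2!·6!/9! = 1/252
Racah Σ t=0..0: t=0:+1/36 = 1/36
⇒ 3j(1 3 4; 0 0 0)² = 4/63, sgn +1
Racah Σ t=0..0: t=0:+1/48 = 1/48
⇒ 3j(1 3 4; 0 -1 1)² = 5/84, sgn -1
4πI² = N·(3j₀)²·(3jₘ)² = 5/7
I = -1·√(0.714286/4π) = -0.23841361
No selection rule forces the value: the integral is nonzero (none).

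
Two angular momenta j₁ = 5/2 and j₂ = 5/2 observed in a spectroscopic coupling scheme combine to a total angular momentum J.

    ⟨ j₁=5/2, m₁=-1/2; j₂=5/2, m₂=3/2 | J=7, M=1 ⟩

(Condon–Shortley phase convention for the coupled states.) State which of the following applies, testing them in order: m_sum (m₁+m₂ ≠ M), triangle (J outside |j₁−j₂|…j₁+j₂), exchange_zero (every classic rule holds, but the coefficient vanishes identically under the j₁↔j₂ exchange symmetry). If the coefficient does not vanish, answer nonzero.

triangle

m-sum: m₁+m₂ = -1/2+3/2 = 1, M = 1  ✓
triangle: need |j₁−j₂| ≤ J ≤ j₁+j₂, i.e. J ∈ [0, 5]; J = 7 is outside ✗ ⇒ coefficient is 0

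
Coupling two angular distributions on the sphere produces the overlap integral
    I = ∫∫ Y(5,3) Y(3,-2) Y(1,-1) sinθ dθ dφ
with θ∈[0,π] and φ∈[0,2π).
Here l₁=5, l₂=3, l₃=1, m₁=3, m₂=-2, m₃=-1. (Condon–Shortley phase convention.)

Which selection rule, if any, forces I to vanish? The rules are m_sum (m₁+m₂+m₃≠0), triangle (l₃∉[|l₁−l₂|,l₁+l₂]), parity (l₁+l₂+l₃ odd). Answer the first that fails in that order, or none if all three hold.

Σmᵢ = 0  ✓
l₃∈[|l₁−l₂|,l₁+l₂]=[2,8] required, l₃=1 fails  ✗
Σlᵢ = 9 ⇒ odd

triangle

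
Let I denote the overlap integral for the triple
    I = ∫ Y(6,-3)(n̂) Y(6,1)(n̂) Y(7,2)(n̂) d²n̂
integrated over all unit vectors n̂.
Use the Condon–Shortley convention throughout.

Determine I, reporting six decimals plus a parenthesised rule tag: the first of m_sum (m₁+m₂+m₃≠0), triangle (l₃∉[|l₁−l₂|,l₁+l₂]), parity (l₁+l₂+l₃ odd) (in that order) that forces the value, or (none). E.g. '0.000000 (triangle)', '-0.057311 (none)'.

L=19 odd ⇒ parity kills the (l;000) factor ⇒ I = 0

0.000000 (parity)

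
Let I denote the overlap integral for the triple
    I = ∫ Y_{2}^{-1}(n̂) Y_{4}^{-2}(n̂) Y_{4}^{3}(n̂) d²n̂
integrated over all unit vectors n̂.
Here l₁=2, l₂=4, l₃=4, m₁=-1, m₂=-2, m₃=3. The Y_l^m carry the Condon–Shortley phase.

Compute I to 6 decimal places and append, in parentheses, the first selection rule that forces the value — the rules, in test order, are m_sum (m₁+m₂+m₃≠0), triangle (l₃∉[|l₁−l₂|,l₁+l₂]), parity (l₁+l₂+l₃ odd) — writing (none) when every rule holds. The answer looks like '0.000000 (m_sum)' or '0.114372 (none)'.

-0.187702 (none)

Checks pass: Σm=0; 10 even; l₃=4∈[2,6].
(2·2+1)(2·4+1)(2·4+1) = 405
Δ: 2! 2! 6! / 11! → 1/13860
sum: t=0:+1/192 t=1:−1/36 t=2:+1/192 = -5/288
3j²(2 4 4; 0 0 0) = Δ·Π!·Σ² = 20/693  (sign -1)
sum: t=1:−1/240 t=2:+1/1440 = -1/288
3j²(2 4 4; -1 -2 3) = Δ·Π!·Σ² = 5/132  (sign +1)
combine: 4πI² = 405·20/693·5/132 = 375/847
take √, sign -1: I = -0.18770204
No selection rule forces the value: the integral is nonzero (none).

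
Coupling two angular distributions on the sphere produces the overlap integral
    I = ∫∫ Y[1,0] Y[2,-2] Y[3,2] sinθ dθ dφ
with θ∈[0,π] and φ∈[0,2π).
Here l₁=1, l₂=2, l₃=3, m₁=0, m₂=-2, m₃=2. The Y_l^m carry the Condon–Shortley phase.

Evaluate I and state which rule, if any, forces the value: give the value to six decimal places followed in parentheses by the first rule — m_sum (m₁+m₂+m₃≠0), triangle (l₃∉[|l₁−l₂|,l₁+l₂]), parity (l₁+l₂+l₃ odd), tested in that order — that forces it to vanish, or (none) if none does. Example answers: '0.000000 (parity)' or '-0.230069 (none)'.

Checks pass: Σm=0; 6 even; l₃=3∈[1,3].
(2·1+1)(2·2+1)(2·3+1) = 105
Δ: 0! 2! 4! / 7! → 1/105
sum: t=0:+1/4 = 1/4
3j²(1 2 3; 0 0 0) = Δ·Π!·Σ² = 3/35  (sign -1)
sum: t=0:+1/24 = 1/24
3j²(1 2 3; 0 -2 2) = Δ·Π!·Σ² = 1/21  (sign -1)
combine: 4πI² = 105·3/35·1/21 = 3/7
take √, sign +1: I = 0.18467439
No selection rule forces the value: the integral is nonzero (none).

0.184674 (none)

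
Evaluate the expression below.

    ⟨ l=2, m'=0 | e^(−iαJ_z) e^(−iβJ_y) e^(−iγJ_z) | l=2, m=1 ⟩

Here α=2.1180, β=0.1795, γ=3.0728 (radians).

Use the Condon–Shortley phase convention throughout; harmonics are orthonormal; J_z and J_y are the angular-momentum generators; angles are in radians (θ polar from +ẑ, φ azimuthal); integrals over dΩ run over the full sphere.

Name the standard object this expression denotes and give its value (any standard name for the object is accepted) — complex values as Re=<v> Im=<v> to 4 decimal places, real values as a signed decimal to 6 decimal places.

This is a Wigner D-matrix element — the rotation-matrix element ⟨l m'| R(α,β,γ) |l m⟩ in the angular-momentum basis.
Split into d^2_{0,1}(β=0.1795) × two z-phases.
With c≡cos(β/2)=0.995975 and s≡sin(β/2)=0.089630, N=[2·2·6·1]^{1/2}=4.898979
The bounds max(0,m−m')=1 and min(l+m,l−m')=2 give 2 terms
  k=1: (−1)^0·4.8990/(2)·0.9960^3·0.0896^1 = +0.216906
  k=2: (−1)^1·4.8990/(2)·0.9960^1·0.0896^3 = -0.001757
d^2_{0,1}(0.1795) = +0.216906 -0.001757 = +0.215150
Attach z-rotation phases: D = e^{-i(0)(2.1180)}·(+0.215150)·e^{-i(1)(3.0728)} = -0.214641-0.014789i

Wigner D-matrix element, Re=-0.2146 Im=-0.0148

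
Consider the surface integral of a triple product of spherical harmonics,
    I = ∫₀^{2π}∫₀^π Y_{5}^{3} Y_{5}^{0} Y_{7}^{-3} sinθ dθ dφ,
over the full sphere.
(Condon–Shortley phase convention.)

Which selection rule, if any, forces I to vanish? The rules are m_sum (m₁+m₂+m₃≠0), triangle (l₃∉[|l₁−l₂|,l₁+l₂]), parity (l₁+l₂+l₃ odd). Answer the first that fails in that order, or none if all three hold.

parity

m₁+m₂+m₃ = 3 + 0 − 3 = 0  ✓
triangle: |5−5|=0 ≤ l₃=7 ≤ 5+5=10  ✓
parity: l₁+l₂+l₃ = 17 is odd  ✗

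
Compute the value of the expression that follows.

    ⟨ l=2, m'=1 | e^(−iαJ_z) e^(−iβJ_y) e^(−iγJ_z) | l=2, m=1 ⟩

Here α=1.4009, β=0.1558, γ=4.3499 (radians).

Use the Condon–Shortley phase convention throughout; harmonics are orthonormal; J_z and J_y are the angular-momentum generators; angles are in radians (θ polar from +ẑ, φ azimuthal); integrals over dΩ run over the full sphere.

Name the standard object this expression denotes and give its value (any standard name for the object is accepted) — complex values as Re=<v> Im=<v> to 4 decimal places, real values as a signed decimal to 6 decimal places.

This is a Wigner D-matrix element — the rotation-matrix element ⟨l m'| R(α,β,γ) |l m⟩ in the angular-momentum basis.
First d^2_{1,1}(β=0.1558), then the phase factors e^{-i(1)α} and e^{-i(1)γ}:
With c≡cos(β/2)=0.996967 and s≡sin(β/2)=0.077821, N=[6·1·6·1]^{1/2}=6.000000
k: max(0,(1)−(1))=0 … min(2+(1),2−(1))=1
  k=0: (−1)^0·6.0000/(6)·0.9970^4·0.0778^0 = +0.987924
  k=1: (−1)^1·6.0000/(2)·0.9970^2·0.0778^2 = -0.018058
d^2_{1,1}(0.1558) = +0.987924 -0.018058 = +0.969866
Attach z-rotation phases: D = e^{-i(1)(1.4009)}·(+0.969866)·e^{-i(1)(4.3499)} = +0.835635+0.492294i

Wigner D-matrix element, Re=0.8356 Im=0.4923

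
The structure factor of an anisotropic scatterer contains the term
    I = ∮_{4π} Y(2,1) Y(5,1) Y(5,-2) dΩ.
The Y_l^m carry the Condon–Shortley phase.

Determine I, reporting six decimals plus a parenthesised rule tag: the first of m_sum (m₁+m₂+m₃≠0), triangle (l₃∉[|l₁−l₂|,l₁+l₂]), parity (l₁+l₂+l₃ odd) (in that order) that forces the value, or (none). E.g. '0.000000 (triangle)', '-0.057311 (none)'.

0.104819 (none)

Rules hold: Σm=0, L=12 even, 3≤5≤7.
N = 5·11·11 = 605
Δ = 2!·2!·8!/13! = 1/38610
Racah Σ t=0..2: t=0:+1/2880 t=1:−1/576 t=2:+1/2880 = -1/960
⇒ 3j(2 5 5; 0 0 0)² = 10/429, sgn +1
Racah Σ t=0..1: t=0:+1/2880 t=1:−1/1440 = -1/2880
⇒ 3j(2 5 5; 1 1 -2)² = 7/715, sgn +1
4πI² = N·(3j₀)²·(3jₘ)² = 70/507
I = +1·√(0.138067/4π) = 0.10481902
No selection rule forces the value: the integral is nonzero (none).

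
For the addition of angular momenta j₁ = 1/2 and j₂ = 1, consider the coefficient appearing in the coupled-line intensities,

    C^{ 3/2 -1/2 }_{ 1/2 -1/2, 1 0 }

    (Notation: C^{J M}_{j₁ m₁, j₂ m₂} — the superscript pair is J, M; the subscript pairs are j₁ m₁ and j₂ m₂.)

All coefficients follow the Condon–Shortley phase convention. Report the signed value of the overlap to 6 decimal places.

+0.816497

triangle: 0!×1!×2!/4! = 2/24
(j±m)!: 0!×1!×1!×1!×1!×2! = 2
prefactor² = (2J+1)×Δ×N² = 2/3
  k=0: +1/(0!×0!×1!×1!×0!×1!) = 1
Σ = 1  ⇒  CG² = 2/3×1² = 2/3
CG = +√(2/3) = +0.816497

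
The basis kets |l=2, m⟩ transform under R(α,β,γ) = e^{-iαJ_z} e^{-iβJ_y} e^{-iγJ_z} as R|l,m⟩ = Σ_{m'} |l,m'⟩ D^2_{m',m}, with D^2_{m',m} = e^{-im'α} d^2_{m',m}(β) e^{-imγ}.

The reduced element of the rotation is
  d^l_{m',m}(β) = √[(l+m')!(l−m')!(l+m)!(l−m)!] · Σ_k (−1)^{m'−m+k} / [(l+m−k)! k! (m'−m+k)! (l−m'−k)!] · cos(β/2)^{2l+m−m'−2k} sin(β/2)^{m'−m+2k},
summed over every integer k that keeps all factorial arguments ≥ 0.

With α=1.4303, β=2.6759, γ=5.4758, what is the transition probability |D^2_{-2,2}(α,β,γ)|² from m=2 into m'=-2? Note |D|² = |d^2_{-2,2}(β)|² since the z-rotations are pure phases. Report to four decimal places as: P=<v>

Split into d^2_{-2,2}(β=2.6759) × two z-phases.
Half-angle: c=0.230748, s=0.973014. N=√(1·24·24·1)=24.000000
The bounds max(0,m−m')=4 and min(l+m,l−m')=4 give 1 term
  k=4: (−1)^0·24.0000/(24)·0.2307^0·0.9730^4 = +0.896346
d^2_{-2,2}(2.6759) = +0.896346
|D^2_{-2,2}|² = |d^2_{-2,2}(β)|² = (+0.896346)² = 0.803436 (the z-rotation phases have unit modulus)

P=0.8034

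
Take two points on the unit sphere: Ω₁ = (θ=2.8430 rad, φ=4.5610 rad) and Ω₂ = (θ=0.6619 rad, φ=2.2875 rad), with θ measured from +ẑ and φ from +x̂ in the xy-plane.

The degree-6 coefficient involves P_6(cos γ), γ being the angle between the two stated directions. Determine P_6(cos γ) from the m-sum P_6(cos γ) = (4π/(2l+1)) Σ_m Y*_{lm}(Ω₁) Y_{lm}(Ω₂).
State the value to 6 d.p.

-0.361647

Summing Y*_{l m}(θ₁,φ₁)·Y_{l m}(θ₂,φ₂) over m ∈ [−6, 6]; prefactor 4π/(2·6+1) = 0.966644:
  m=-6: (-0.000193, 0.000247) × (0.010432, -0.023860) = (0.000004, 0.000007)  (running Σ = (0.000004, 0.000007))
  m=-5: (0.002420, 0.002561) × (0.049515, 0.104653) = (-0.000148, 0.000380)  (running Σ = (-0.000144, 0.000387))
  m=-4: (0.019877, -0.013761) × (-0.286402, -0.080739) = (-0.006804, 0.002336)  (running Σ = (-0.006948, 0.002724))
  m=-3: (-0.049007, -0.100382) × (0.383831, -0.251098) = (-0.044016, -0.026224)  (running Σ = (-0.050964, -0.023500))
  m=-2: (-0.325349, 0.101633) × (-0.043420, 0.314049) = (-0.017791, -0.106588)  (running Σ = (-0.068755, -0.130089))
  m=-1: (0.089644, 0.587612) × (0.116788, 0.134046) = (-0.068298, 0.080643)  (running Σ = (-0.137053, -0.049446))
  m=0: (0.263339, -0.000000) × (-0.379813, 0.000000) = (-0.100020, 0.000000)  (running Σ = (-0.237073, -0.049446))
  m=1: (-0.089644, 0.587612) × (-0.116788, 0.134046) = (-0.068298, -0.080643)  (running Σ = (-0.305371, -0.130089))
  m=2: (-0.325349, -0.101633) × (-0.043420, -0.314049) = (-0.017791, 0.106588)  (running Σ = (-0.323162, -0.023500))
  m=3: (0.049007, -0.100382) × (-0.383831, -0.251098) = (-0.044016, 0.026224)  (running Σ = (-0.367178, 0.002724))
  m=4: (0.019877, 0.013761) × (-0.286402, 0.080739) = (-0.006804, -0.002336)  (running Σ = (-0.373982, 0.000387))
  m=5: (-0.002420, 0.002561) × (-0.049515, 0.104653) = (-0.000148, -0.000380)  (running Σ = (-0.374130, 0.000007))
  m=6: (-0.000193, -0.000247) × (0.010432, 0.023860) = (0.000004, -0.000007)  (running Σ = (-0.374126, 0.000000))
Σ over m = (-0.374126, 0.000000); ×(4π/13) → (-0.361647, 0.000000). Real part: -0.361647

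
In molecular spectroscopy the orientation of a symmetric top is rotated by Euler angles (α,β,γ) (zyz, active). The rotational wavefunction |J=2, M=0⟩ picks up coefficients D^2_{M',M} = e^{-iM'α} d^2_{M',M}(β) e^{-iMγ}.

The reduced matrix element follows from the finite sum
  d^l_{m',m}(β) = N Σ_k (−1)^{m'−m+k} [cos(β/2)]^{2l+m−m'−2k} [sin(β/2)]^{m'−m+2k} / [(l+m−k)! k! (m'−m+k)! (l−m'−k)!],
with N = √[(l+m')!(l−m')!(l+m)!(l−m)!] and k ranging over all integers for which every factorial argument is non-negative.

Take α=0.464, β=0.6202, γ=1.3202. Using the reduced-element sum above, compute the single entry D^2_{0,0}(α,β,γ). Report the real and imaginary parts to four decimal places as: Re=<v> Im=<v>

Re=0.4933 Im=0.0000

Split into d^2_{0,0}(β=0.6202) × two z-phases.
Half-angle: c=0.952303, s=0.305154. N=√(2·2·2·2)=4.000000
k: max(0,(0)−(0))=0 … min(2+(0),2−(0))=2
  k=0: (−1)^0·4.0000/(4)·0.9523^4·0.3052^0 = +0.822433
  k=1: (−1)^1·4.0000/(1)·0.9523^2·0.3052^2 = -0.337791
  k=2: (−1)^2·4.0000/(4)·0.9523^0·0.3052^4 = +0.008671
d^2_{0,0}(0.6202) = +0.822433 -0.337791 +0.008671 = +0.493313
Attach z-rotation phases: D = e^{-i(0)(0.4640)}·(+0.493313)·e^{-i(0)(1.3202)} = +0.493313+0.000000i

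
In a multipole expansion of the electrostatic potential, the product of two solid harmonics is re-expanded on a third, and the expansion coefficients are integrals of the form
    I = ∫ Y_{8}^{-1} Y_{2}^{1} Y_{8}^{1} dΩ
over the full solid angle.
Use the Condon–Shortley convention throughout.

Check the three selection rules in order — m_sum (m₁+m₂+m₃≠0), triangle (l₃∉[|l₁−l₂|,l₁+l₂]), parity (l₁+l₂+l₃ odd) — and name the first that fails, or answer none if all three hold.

m_sum

azimuthal sum: -1 + 1 + 1 = 1  ✗
6 ≤ 8 ≤ 10 (triangle on l)
L = 8 + 2 + 8 = 18 (even)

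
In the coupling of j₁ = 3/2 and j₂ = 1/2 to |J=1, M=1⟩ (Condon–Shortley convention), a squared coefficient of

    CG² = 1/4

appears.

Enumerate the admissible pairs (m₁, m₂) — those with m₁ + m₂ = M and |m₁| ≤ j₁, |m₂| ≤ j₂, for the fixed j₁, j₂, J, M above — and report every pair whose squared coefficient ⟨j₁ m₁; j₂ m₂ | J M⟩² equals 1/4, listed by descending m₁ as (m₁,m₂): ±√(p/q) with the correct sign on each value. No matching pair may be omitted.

Admissible pairs with m₁+m₂ = M = 1: (1/2,1/2), (3/2,-1/2)
  (m₁,m₂)=(3/2,-1/2): CG² = 3/4, CG = +√(3/4)
  (m₁,m₂)=(1/2,1/2): CG² = 1/4, CG = −√(1/4)   ← matches the target
Pairs with CG² = 1/4: (1/2,1/2): −√(1/4)

(1/2,1/2): −√(1/4)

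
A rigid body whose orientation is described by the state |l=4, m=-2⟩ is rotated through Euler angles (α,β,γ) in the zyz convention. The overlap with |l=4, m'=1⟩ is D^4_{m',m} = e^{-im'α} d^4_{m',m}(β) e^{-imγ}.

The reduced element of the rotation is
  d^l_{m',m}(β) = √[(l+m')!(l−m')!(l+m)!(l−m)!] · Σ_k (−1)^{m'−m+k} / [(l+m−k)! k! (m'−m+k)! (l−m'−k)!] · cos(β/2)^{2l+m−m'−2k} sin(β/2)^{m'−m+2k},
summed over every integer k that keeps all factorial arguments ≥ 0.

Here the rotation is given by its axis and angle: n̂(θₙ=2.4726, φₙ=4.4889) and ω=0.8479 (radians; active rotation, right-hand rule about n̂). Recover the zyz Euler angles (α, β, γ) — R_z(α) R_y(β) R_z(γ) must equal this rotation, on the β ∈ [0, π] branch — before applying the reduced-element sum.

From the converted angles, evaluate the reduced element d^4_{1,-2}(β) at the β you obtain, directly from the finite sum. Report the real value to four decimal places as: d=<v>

Axis–angle → zyz. n̂ = (sinθₙcosφₙ, sinθₙsinφₙ, cosθₙ) = (-0.137456, -0.604772, -0.784447), ω = 0.8479.
R = I cosω + sinω [n̂]ₓ + (1−cosω) n̂n̂ᵀ gives
  R = [+0.667954, +0.616385, -0.417021; -0.560117, +0.785344, +0.263637; +0.490007, +0.057483, +0.869821]
β = atan2(√(R₁₃²+R₂₃²), R₃₃) = 0.515957; α = atan2(R₂₃, R₁₃) mod 2π = 2.577838; γ = atan2(R₃₂, −R₃₁) mod 2π = 3.024816
d^4_{1,-2}(β=0.5160) via the finite sum:
c=cos(0.515957/2)=0.966908, s=sin(0.515957/2)=0.255126; N=√[120·6·2·720]=1018.233765
Admissible k: 0..2 (factorial args all ≥0)
  k=0: (−1)^3·1018.2338/(72)·0.9669^5·0.2551^3 = -0.198475
  k=1: (−1)^4·1018.2338/(48)·0.9669^3·0.2551^5 = +0.020727
  k=2: (−1)^5·1018.2338/(240)·0.9669^1·0.2551^7 = -0.000289
d^4_{1,-2}(0.5160) = -0.198475 +0.020727 -0.000289 = -0.178037

d=-0.1780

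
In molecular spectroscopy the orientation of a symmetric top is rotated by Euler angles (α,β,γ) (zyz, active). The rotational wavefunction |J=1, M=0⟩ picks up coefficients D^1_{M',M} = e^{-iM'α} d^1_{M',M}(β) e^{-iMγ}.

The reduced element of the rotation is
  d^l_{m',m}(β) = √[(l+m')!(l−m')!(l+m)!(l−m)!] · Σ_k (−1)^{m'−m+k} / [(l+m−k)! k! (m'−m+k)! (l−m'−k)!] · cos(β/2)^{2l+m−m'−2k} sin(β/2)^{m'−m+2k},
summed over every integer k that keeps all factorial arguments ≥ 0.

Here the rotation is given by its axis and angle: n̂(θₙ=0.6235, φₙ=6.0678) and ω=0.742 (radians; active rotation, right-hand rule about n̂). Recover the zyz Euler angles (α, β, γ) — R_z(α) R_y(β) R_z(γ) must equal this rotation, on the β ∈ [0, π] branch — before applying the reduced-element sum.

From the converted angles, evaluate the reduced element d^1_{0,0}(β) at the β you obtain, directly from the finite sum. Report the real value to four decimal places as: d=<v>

Axis–angle → zyz. n̂ = (sinθₙcosφₙ, sinθₙsinφₙ, cosθₙ) = (+0.570389, -0.124789, +0.811840), ω = 0.7420.
R = I cosω + sinω [n̂]ₓ + (1−cosω) n̂n̂ᵀ gives
  R = [+0.822645, -0.567323, +0.037403; +0.529900, +0.741212, -0.412080; +0.206059, +0.358816, +0.910379]
β = atan2(√(R₁₃²+R₂₃²), R₃₃) = 0.426596; α = atan2(R₂₃, R₁₃) mod 2π = 4.802908; γ = atan2(R₃₂, −R₃₁) mod 2π = 2.092086
d^1_{0,0}(β=0.4266) via the finite sum:
With c≡cos(β/2)=0.977338 and s≡sin(β/2)=0.211684, N=[1·1·1·1]^{1/2}=1.000000
k∈{0,1} keeps every argument non-negative
  k=0: (−1)^0·1.0000/(1)·0.9773^2·0.2117^0 = +0.955190
  k=1: (−1)^1·1.0000/(1)·0.9773^0·0.2117^2 = -0.044810
d^1_{0,0}(0.4266) = +0.955190 -0.044810 = +0.910379

d=0.9104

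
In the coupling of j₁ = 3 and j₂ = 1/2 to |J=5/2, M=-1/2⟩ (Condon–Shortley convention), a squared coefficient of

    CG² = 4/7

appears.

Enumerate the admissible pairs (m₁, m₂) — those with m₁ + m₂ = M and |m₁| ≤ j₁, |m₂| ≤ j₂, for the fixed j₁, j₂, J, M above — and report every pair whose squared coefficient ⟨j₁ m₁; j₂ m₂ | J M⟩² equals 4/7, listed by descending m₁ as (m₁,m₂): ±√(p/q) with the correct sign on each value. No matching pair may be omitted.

(-1,1/2): −√(4/7)

Admissible pairs with m₁+m₂ = M = -1/2: (-1,1/2), (0,-1/2)
  (m₁,m₂)=(0,-1/2): CG² = 3/7, CG = +√(3/7)
  (m₁,m₂)=(-1,1/2): CG² = 4/7, CG = −√(4/7)   ← matches the target
Pairs with CG² = 4/7: (-1,1/2): −√(4/7)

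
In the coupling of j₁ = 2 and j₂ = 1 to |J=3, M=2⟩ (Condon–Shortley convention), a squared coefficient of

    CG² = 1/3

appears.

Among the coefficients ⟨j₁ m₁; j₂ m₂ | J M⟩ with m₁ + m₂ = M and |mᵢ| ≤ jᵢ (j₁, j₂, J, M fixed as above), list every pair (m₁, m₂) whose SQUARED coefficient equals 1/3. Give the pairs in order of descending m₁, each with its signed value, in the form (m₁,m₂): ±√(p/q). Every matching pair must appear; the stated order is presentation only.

(2,0): +√(1/3)

Admissible pairs with m₁+m₂ = M = 2: (1,1), (2,0)
  (m₁,m₂)=(2,0): CG² = 1/3, CG = +√(1/3)   ← matches the target
  (m₁,m₂)=(1,1): CG² = 2/3, CG = +√(2/3)
Pairs with CG² = 1/3: (2,0): +√(1/3)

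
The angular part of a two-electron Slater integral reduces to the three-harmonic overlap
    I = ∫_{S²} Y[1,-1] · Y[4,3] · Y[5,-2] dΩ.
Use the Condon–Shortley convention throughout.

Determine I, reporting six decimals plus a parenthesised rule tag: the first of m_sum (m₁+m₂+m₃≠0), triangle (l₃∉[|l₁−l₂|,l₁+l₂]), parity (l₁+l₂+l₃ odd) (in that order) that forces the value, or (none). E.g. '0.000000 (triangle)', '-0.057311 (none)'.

m-sum 0 ✓  L=10 even ✓  3≤5≤5 ✓
Π(2lᵢ+1) = 3×9×11 = 297
triangle coeff Δ(1,4,5) = 1/495
Σ_t [0,0]: t=0:+1/576 = 1/576
(3j)²=5/99 [(1 4 5; 0 0 0)], sign=-1
Σ_t [0,0]: t=0:+1/10080 = 1/10080
(3j)²=1/165 [(1 4 5; -1 3 -2)], sign=-1
⇒ 4πI² = 1/11
I = (+1)√(1/11/(4π)) = 0.08505478
No selection rule forces the value: the integral is nonzero (none).

0.085055 (none)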